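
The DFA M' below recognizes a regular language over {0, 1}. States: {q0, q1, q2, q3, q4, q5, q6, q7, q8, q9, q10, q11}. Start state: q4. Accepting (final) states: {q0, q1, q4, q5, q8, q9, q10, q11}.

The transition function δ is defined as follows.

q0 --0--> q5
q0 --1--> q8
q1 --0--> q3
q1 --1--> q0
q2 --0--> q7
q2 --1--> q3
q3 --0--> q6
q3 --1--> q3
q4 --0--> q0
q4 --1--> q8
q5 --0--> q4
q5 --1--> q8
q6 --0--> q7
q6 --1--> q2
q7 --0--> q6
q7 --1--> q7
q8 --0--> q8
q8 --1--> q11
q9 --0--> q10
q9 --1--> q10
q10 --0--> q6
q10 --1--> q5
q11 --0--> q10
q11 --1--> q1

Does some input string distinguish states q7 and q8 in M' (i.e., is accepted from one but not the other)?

States {q9} cannot be reached from the start state, so discard them.
Initial partition by acceptance: {q0,q1,q4,q5,q8,q10,q11} | {q2,q3,q6,q7}.
On input 0, block {q0,q1,q4,q5,q8,q10,q11} splits into {q0,q4,q5,q8,q11} and {q1,q10}.
Split {q0,q4,q5,q8,q11} by δ(·,0) → {q0,q4,q5,q8} and {q11}.
On input 1, block {q0,q4,q5,q8} splits into {q0,q4,q5} and {q8}.
No further refinement is possible. Final partition (5 blocks): {q0,q4,q5} | {q2,q3,q6,q7} | {q1,q10} | {q11} | {q8}.
q7 and q8 end up in different blocks, so they are distinguishable. For instance, the string 'ε' is accepted from only q8.

Yes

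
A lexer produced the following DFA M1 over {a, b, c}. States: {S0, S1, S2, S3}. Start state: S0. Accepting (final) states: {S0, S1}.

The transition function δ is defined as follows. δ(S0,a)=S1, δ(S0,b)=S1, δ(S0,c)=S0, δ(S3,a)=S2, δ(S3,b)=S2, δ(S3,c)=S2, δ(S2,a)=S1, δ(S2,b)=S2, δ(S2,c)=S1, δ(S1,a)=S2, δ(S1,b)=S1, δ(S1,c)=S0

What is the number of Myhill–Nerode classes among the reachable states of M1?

First remove the unreachable states {S3}; 3 states remain.
Initial partition by acceptance: {S0,S1} | {S2}.
Split {S0,S1} by δ(·,a) → {S0} and {S1}.
The partition is now stable with 3 blocks: {S0} | {S2} | {S1}.

3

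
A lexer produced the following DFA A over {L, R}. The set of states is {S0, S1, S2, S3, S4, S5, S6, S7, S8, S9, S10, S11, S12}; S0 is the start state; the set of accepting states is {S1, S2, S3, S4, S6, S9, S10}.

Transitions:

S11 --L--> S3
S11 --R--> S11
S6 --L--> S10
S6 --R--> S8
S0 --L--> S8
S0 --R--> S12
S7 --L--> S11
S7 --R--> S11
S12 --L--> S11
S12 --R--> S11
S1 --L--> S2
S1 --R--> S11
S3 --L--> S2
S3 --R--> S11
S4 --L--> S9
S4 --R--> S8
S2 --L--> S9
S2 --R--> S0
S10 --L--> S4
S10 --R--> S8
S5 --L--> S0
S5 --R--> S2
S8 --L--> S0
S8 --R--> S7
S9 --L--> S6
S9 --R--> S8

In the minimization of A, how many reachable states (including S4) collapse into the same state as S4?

5

States {S1,S5} cannot be reached from the start state, so discard them.
Start with accepting vs non-accepting: {S2,S3,S4,S6,S9,S10} | {S0,S7,S8,S11,S12}.
Refine {S0,S7,S8,S11,S12} on symbol L: members go to different blocks, giving {S0,S7,S8,S12} and {S11}.
Refine {S2,S3,S4,S6,S9,S10} on symbol R: members go to different blocks, giving {S2,S4,S6,S9,S10} and {S3}.
On input L, block {S0,S7,S8,S12} splits into {S0,S8} and {S7,S12}.
The partition is now stable with 5 blocks: {S2,S4,S6,S9,S10} | {S0,S8} | {S11} | {S3} | {S7,S12}.
The equivalence class containing S4 is {S2,S4,S6,S9,S10}, of size 5.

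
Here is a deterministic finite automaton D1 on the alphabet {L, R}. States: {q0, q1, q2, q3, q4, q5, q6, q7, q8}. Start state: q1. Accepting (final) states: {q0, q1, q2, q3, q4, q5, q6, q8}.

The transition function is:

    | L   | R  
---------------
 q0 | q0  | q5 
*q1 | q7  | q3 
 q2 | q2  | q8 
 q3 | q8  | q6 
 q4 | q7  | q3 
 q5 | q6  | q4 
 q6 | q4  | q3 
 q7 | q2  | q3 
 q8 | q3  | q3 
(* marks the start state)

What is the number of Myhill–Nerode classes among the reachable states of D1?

6

First remove the unreachable states {q0,q5}; 7 states remain.
Start with accepting vs non-accepting: {q1,q2,q3,q4,q6,q8} | {q7}.
Split {q1,q2,q3,q4,q6,q8} by δ(·,L) → {q2,q3,q6,q8} and {q1,q4}.
Split {q2,q3,q6,q8} by δ(·,L) → {q2,q3,q8} and {q6}.
On input R, block {q2,q3,q8} splits into {q2,q8} and {q3}.
Refine {q2,q8} on symbol L: members go to different blocks, giving {q2} and {q8}.
The partition is now stable with 6 blocks: {q2} | {q7} | {q1,q4} | {q6} | {q3} | {q8}.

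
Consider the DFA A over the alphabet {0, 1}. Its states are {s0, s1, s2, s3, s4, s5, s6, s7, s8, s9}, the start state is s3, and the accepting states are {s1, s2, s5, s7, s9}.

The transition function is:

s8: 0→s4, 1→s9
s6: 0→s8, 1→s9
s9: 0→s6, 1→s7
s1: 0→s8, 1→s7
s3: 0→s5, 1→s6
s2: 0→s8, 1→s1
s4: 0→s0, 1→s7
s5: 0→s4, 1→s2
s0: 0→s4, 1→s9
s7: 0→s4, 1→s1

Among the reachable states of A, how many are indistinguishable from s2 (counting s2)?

All states are reachable from the start state.
Initial partition by acceptance: {s1,s2,s5,s7,s9} | {s0,s3,s4,s6,s8}.
Refine {s0,s3,s4,s6,s8} on symbol 0: members go to different blocks, giving {s0,s4,s6,s8} and {s3}.
The partition is now stable with 3 blocks: {s1,s2,s5,s7,s9} | {s0,s4,s6,s8} | {s3}.
State s2 belongs to the block {s1,s2,s5,s7,s9}, which has 5 states.

5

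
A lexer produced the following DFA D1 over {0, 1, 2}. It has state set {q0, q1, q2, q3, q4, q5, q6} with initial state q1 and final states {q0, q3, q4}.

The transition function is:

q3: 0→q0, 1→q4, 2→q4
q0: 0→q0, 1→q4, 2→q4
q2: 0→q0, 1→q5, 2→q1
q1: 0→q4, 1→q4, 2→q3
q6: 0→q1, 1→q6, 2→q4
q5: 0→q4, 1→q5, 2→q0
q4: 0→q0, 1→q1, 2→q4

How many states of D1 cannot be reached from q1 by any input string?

3

BFS from q1 reaches {q0, q1, q3, q4}; the 3 state(s) q2, q5, q6 are never visited.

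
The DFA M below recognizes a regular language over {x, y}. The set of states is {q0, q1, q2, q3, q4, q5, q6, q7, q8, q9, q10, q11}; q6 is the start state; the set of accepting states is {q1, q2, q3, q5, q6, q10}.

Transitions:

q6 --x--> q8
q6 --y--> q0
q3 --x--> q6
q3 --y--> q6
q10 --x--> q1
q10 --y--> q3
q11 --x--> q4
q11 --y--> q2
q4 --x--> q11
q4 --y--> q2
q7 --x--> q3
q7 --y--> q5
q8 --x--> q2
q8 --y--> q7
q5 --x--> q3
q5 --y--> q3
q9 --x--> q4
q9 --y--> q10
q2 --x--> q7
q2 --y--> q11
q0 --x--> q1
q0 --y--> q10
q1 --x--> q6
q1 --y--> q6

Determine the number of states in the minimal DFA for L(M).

States {q9} cannot be reached from the start state, so discard them.
P0 = {q1,q2,q3,q5,q6,q10} | {q0,q4,q7,q8,q11}.
Split {q1,q2,q3,q5,q6,q10} by δ(·,x) → {q1,q3,q5,q10} and {q2,q6}.
On input x, block {q1,q3,q5,q10} splits into {q1,q3} and {q5,q10}.
On input x, block {q0,q4,q7,q8,q11} splits into {q0,q7} and {q4,q11} and {q8}.
On input x, block {q2,q6} splits into {q2} and {q6}.
Stable partition: {q1,q3} | {q0,q7} | {q2} | {q5,q10} | {q4,q11} | {q8} | {q6} — 7 equivalence classes.

7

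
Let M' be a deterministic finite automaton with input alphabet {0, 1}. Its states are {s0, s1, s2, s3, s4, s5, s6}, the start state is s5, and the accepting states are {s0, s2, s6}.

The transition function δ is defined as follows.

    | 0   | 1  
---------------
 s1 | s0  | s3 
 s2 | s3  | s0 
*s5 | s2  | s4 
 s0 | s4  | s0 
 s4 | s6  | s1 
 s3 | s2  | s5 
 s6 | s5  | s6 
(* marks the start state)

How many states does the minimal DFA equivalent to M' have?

All states are reachable from the start state.
P0 = {s0,s2,s6} | {s1,s3,s4,s5}.
Stable partition: {s0,s2,s6} | {s1,s3,s4,s5} — 2 equivalence classes.

2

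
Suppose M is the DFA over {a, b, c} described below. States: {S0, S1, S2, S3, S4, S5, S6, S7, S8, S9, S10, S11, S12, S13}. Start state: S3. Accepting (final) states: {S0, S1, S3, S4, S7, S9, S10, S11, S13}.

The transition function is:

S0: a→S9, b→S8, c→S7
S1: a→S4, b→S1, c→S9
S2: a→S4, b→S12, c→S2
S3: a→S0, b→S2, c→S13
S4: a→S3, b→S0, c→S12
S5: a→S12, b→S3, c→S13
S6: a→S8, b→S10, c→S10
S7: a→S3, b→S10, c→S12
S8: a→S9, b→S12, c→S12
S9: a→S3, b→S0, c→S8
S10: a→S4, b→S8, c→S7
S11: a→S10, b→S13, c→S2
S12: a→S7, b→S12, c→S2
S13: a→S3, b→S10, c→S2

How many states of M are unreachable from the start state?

No path from S3 leads to S1, S5, S6, S11; the other 10 states are all reachable.

4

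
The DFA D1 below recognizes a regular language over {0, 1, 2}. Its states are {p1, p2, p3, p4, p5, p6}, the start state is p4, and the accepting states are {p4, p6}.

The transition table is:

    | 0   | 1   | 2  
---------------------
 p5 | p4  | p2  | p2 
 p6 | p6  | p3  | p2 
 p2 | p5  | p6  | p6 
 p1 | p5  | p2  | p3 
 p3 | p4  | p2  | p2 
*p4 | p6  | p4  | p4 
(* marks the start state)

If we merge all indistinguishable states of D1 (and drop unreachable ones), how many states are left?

Reachable states from the start: {p2,p3,p4,p5,p6}. Unreachable: {p1} — drop them.
Start with accepting vs non-accepting: {p4,p6} | {p2,p3,p5}.
On input 1, block {p4,p6} splits into {p4} and {p6}.
Split {p2,p3,p5} by δ(·,0) → {p3,p5} and {p2}.
No further refinement is possible. Final partition (4 blocks): {p4} | {p3,p5} | {p6} | {p2}.

4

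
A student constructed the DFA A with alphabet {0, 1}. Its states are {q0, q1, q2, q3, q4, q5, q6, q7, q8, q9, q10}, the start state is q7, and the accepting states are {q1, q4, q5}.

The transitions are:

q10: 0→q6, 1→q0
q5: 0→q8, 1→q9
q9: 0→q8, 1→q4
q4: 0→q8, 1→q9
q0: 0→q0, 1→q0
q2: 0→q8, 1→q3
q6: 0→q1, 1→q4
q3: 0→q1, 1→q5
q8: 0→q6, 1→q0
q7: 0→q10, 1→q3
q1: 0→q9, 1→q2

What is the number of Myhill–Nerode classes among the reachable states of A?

7

All states are reachable from the start state.
P0 = {q1,q4,q5} | {q0,q2,q3,q6,q7,q8,q9,q10}.
Refine {q0,q2,q3,q6,q7,q8,q9,q10} on symbol 0: members go to different blocks, giving {q0,q2,q7,q8,q9,q10} and {q3,q6}.
Refine {q0,q2,q7,q8,q9,q10} on symbol 0: members go to different blocks, giving {q0,q2,q7,q9} and {q8,q10}.
Split {q1,q4,q5} by δ(·,0) → {q4,q5} and {q1}.
Refine {q0,q2,q7,q9} on symbol 0: members go to different blocks, giving {q2,q7,q9} and {q0}.
Split {q2,q7,q9} by δ(·,1) → {q2,q7} and {q9}.
No further refinement is possible. Final partition (7 blocks): {q4,q5} | {q2,q7} | {q3,q6} | {q8,q10} | {q1} | {q0} | {q9}.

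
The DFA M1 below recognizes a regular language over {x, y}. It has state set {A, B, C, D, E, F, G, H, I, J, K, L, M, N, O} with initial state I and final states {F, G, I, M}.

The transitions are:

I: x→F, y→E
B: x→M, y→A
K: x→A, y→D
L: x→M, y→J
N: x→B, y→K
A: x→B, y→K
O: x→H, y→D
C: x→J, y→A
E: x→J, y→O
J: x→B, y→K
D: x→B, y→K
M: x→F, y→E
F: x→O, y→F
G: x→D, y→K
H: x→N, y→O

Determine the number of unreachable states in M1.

3

No path from I leads to C, G, L; the other 12 states are all reachable.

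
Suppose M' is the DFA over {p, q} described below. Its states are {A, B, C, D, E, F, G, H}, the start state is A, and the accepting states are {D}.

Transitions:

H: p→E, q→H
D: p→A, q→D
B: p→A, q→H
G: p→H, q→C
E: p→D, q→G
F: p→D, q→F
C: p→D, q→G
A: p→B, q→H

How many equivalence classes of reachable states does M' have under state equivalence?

Reachable states from the start: {A,B,C,D,E,G,H}. Unreachable: {F} — drop them.
P0 = {D} | {A,B,C,E,G,H}.
On input p, block {A,B,C,E,G,H} splits into {A,B,G,H} and {C,E}.
Split {A,B,G,H} by δ(·,p) → {A,B,G} and {H}.
Split {A,B,G} by δ(·,p) → {A,B} and {G}.
The partition is now stable with 5 blocks: {D} | {A,B} | {C,E} | {H} | {G}.

5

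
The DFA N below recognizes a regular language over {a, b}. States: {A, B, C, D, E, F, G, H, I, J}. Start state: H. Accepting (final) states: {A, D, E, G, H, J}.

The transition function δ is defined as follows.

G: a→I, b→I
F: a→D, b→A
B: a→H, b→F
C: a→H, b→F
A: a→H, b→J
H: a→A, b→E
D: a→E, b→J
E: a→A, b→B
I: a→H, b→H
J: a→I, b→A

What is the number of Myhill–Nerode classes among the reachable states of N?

Reachable states from the start: {A,B,D,E,F,H,I,J}. Unreachable: {C,G} — drop them.
Initial partition by acceptance: {A,D,E,H,J} | {B,F,I}.
Split {A,D,E,H,J} by δ(·,a) → {A,D,E,H} and {J}.
Refine {A,D,E,H} on symbol b: members go to different blocks, giving {A,D} and {E} and {H}.
Split {A,D} by δ(·,a) → {A} and {D}.
Split {B,F,I} by δ(·,a) → {B,I} and {F}.
Split {B,I} by δ(·,b) → {B} and {I}.
No further refinement is possible. Final partition (8 blocks): {A} | {B} | {J} | {E} | {H} | {D} | {F} | {I}.

8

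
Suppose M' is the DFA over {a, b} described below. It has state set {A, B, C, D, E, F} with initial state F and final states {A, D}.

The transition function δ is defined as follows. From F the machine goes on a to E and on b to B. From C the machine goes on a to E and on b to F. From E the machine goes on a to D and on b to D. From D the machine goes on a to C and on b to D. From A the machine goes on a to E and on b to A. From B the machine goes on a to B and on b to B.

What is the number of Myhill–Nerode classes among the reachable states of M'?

5

Reachable states from the start: {B,C,D,E,F}. Unreachable: {A} — drop them.
P0 = {D} | {B,C,E,F}.
Split {B,C,E,F} by δ(·,a) → {B,C,F} and {E}.
Refine {B,C,F} on symbol a: members go to different blocks, giving {C,F} and {B}.
On input b, block {C,F} splits into {C} and {F}.
The partition is now stable with 5 blocks: {D} | {C} | {E} | {B} | {F}.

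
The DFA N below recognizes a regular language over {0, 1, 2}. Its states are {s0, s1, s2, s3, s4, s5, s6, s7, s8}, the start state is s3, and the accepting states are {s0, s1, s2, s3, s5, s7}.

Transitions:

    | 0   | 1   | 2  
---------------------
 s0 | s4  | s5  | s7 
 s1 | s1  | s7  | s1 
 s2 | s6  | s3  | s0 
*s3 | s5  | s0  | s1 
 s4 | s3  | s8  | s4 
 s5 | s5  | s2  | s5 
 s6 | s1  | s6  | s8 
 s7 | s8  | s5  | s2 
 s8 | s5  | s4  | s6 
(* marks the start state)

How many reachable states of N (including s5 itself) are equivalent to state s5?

3

Every state is reachable, so we keep all 9.
Initial partition by acceptance: {s0,s1,s2,s3,s5,s7} | {s4,s6,s8}.
Split {s0,s1,s2,s3,s5,s7} by δ(·,0) → {s0,s2,s7} and {s1,s3,s5}.
The partition is now stable with 3 blocks: {s0,s2,s7} | {s4,s6,s8} | {s1,s3,s5}.
State s5 belongs to the block {s1,s3,s5}, which has 3 states.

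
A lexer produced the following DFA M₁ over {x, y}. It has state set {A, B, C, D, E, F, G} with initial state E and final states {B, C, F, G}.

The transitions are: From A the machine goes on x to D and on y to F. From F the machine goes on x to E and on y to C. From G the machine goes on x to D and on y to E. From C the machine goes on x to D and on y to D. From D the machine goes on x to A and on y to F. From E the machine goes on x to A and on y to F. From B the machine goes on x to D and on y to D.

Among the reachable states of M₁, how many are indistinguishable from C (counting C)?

1

States {B,G} cannot be reached from the start state, so discard them.
Initial partition by acceptance: {C,F} | {A,D,E}.
Refine {C,F} on symbol y: members go to different blocks, giving {C} and {F}.
The partition is now stable with 3 blocks: {C} | {A,D,E} | {F}.
The equivalence class containing C is {C}, of size 1.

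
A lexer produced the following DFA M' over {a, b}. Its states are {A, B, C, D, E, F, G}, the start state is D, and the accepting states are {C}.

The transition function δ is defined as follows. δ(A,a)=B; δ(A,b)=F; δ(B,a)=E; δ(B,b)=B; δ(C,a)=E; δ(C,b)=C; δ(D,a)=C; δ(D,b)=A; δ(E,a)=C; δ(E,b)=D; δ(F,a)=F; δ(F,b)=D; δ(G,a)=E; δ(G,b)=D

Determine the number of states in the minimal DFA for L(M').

6

States {G} cannot be reached from the start state, so discard them.
Start with accepting vs non-accepting: {C} | {A,B,D,E,F}.
On input a, block {A,B,D,E,F} splits into {A,B,F} and {D,E}.
On input a, block {A,B,F} splits into {A,F} and {B}.
On input a, block {A,F} splits into {A} and {F}.
Split {D,E} by δ(·,b) → {D} and {E}.
No further refinement is possible. Final partition (6 blocks): {C} | {A} | {D} | {B} | {F} | {E}.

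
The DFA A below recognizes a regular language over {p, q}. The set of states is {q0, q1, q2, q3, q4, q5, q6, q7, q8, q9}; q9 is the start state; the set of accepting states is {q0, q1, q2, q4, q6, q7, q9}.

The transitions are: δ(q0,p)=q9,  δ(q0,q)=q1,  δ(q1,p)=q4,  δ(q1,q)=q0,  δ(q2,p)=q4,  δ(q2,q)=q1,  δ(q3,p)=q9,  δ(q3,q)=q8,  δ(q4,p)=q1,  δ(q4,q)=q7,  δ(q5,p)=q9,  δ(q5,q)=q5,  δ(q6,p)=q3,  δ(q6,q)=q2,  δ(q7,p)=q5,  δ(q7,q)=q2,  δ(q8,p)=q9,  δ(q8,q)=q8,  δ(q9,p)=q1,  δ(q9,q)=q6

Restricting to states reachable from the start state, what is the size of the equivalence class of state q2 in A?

3

Initial partition by acceptance: {q0,q1,q2,q4,q6,q7,q9} | {q3,q5,q8}.
On input p, block {q0,q1,q2,q4,q6,q7,q9} splits into {q0,q1,q2,q4,q9} and {q6,q7}.
On input q, block {q0,q1,q2,q4,q9} splits into {q0,q1,q2} and {q4,q9}.
Stable partition: {q0,q1,q2} | {q3,q5,q8} | {q6,q7} | {q4,q9} — 4 equivalence classes.
State q2 belongs to the block {q0,q1,q2}, which has 3 states.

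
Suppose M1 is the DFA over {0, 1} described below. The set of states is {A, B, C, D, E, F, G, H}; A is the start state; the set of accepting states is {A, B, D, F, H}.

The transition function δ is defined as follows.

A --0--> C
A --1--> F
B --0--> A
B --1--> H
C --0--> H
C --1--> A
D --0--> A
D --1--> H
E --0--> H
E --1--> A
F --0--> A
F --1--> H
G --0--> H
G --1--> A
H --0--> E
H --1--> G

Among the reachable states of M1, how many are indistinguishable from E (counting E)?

States {B,D} cannot be reached from the start state, so discard them.
Initial partition by acceptance: {A,F,H} | {C,E,G}.
On input 0, block {A,F,H} splits into {A,H} and {F}.
On input 1, block {A,H} splits into {A} and {H}.
Stable partition: {A} | {C,E,G} | {F} | {H} — 4 equivalence classes.
State E belongs to the block {C,E,G}, which has 3 states.

3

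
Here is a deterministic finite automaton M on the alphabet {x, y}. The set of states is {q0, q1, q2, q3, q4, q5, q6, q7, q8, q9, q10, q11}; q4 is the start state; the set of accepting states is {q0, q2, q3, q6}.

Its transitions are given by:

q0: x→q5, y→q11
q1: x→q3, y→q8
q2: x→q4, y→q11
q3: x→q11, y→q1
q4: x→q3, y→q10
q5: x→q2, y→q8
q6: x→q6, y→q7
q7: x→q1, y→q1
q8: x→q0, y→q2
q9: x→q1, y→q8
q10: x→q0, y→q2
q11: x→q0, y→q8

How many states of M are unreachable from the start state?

3

No path from q4 leads to q6, q7, q9; the other 9 states are all reachable.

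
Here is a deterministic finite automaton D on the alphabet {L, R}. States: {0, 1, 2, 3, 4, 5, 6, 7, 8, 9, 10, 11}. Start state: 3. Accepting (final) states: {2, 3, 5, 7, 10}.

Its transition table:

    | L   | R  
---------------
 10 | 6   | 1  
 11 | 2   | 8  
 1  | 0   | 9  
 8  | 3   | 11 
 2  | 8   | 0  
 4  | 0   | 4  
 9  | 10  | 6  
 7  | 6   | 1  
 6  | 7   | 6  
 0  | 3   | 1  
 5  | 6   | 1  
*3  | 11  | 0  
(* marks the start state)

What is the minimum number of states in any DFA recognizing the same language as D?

Reachable states from the start: {0,1,2,3,6,7,8,9,10,11}. Unreachable: {4,5} — drop them.
Start with accepting vs non-accepting: {2,3,7,10} | {0,1,6,8,9,11}.
Refine {0,1,6,8,9,11} on symbol L: members go to different blocks, giving {0,6,8,9,11} and {1}.
Refine {2,3,7,10} on symbol R: members go to different blocks, giving {2,3} and {7,10}.
Refine {0,6,8,9,11} on symbol L: members go to different blocks, giving {0,8,11} and {6,9}.
Refine {0,8,11} on symbol R: members go to different blocks, giving {8,11} and {0}.
No further refinement is possible. Final partition (6 blocks): {2,3} | {8,11} | {1} | {7,10} | {6,9} | {0}.

6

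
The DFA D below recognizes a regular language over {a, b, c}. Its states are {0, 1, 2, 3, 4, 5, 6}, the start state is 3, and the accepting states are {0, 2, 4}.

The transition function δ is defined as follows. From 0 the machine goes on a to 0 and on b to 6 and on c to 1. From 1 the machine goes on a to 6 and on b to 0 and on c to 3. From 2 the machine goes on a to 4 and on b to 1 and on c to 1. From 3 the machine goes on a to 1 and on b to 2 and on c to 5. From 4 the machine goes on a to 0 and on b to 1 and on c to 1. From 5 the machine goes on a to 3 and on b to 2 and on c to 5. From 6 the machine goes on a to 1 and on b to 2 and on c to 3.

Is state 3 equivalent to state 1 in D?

Yes

Every state is reachable, so we keep all 7.
Start with accepting vs non-accepting: {0,2,4} | {1,3,5,6}.
No further refinement is possible. Final partition (2 blocks): {0,2,4} | {1,3,5,6}.
3 and 1 lie in the same block of the stable partition, so they are equivalent — no string distinguishes them.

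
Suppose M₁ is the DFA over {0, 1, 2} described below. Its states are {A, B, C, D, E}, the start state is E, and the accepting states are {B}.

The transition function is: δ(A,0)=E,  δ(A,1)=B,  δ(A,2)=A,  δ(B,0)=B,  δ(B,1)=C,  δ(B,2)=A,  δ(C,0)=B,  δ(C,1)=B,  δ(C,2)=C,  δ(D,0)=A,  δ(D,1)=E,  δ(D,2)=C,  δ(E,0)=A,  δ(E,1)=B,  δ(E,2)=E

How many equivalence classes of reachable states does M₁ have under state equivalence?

First remove the unreachable states {D}; 4 states remain.
P0 = {B} | {A,C,E}.
Refine {A,C,E} on symbol 0: members go to different blocks, giving {A,E} and {C}.
The partition is now stable with 3 blocks: {B} | {A,E} | {C}.

3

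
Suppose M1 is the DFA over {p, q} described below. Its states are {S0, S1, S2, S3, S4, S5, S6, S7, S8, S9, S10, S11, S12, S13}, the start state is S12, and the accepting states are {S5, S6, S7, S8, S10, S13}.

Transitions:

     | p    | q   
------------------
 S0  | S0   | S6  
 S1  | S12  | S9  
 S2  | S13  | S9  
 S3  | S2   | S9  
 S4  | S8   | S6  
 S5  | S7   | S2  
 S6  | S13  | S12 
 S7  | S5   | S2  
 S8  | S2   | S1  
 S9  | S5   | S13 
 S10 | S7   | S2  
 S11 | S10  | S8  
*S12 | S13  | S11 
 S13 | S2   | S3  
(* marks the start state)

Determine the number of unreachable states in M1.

3

No path from S12 leads to S0, S4, S6; the other 11 states are all reachable.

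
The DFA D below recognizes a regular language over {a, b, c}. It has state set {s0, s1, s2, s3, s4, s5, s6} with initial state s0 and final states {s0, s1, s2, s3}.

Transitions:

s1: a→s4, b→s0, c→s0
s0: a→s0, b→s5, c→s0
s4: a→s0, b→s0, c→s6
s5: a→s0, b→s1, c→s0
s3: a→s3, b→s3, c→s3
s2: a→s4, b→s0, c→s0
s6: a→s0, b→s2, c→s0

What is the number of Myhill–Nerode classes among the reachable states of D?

4

First remove the unreachable states {s3}; 6 states remain.
P0 = {s0,s1,s2} | {s4,s5,s6}.
On input a, block {s0,s1,s2} splits into {s1,s2} and {s0}.
On input b, block {s4,s5,s6} splits into {s5,s6} and {s4}.
No further refinement is possible. Final partition (4 blocks): {s1,s2} | {s5,s6} | {s0} | {s4}.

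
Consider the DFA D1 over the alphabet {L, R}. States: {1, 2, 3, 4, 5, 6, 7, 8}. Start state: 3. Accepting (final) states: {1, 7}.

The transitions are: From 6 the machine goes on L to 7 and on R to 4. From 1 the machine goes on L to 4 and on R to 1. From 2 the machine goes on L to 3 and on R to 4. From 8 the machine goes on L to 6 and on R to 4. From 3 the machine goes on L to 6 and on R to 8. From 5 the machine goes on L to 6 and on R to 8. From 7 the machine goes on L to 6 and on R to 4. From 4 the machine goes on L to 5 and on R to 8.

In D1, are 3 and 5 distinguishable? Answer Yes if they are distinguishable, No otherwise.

No

First remove the unreachable states {1,2}; 6 states remain.
P0 = {7} | {3,4,5,6,8}.
On input L, block {3,4,5,6,8} splits into {3,4,5,8} and {6}.
On input L, block {3,4,5,8} splits into {3,5,8} and {4}.
On input R, block {3,5,8} splits into {3,5} and {8}.
Stable partition: {7} | {3,5} | {6} | {4} | {8} — 5 equivalence classes.
3 and 5 lie in the same block of the stable partition, so they are equivalent — no string distinguishes them.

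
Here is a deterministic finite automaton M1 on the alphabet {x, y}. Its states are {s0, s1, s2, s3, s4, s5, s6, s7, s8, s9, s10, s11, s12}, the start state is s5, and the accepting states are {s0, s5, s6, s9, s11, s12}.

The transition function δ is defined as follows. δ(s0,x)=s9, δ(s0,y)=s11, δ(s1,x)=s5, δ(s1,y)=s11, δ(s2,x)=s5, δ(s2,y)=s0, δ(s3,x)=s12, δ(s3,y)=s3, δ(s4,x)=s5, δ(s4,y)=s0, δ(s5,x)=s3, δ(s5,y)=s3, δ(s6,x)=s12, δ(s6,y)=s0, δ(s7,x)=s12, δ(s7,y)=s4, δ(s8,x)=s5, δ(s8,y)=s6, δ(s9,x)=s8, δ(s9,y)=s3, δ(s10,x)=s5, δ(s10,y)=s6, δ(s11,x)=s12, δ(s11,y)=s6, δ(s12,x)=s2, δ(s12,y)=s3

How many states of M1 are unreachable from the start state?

BFS from s5 reaches {s0, s2, s3, s5, s6, s8, s9, s11, s12}; the 4 state(s) s1, s4, s7, s10 are never visited.

4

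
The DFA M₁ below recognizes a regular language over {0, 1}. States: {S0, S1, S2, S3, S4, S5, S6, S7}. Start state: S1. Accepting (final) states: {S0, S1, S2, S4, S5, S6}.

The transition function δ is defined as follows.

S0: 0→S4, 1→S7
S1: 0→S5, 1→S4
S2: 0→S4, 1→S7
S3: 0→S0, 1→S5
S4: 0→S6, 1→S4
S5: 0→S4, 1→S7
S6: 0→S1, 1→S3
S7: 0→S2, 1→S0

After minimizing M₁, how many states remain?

3

Initial partition by acceptance: {S0,S1,S2,S4,S5,S6} | {S3,S7}.
Refine {S0,S1,S2,S4,S5,S6} on symbol 1: members go to different blocks, giving {S0,S2,S5,S6} and {S1,S4}.
The partition is now stable with 3 blocks: {S0,S2,S5,S6} | {S3,S7} | {S1,S4}.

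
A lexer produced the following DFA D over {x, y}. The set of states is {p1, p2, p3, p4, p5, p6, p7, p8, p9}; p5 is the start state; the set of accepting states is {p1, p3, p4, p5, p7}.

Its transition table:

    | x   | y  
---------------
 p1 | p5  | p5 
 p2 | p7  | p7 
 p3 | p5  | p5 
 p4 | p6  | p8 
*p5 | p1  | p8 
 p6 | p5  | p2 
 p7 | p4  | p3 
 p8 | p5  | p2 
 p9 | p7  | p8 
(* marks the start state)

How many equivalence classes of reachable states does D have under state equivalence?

First remove the unreachable states {p9}; 8 states remain.
P0 = {p1,p3,p4,p5,p7} | {p2,p6,p8}.
Split {p1,p3,p4,p5,p7} by δ(·,x) → {p1,p3,p5,p7} and {p4}.
Split {p1,p3,p5,p7} by δ(·,x) → {p1,p3,p5} and {p7}.
Split {p1,p3,p5} by δ(·,y) → {p1,p3} and {p5}.
Split {p2,p6,p8} by δ(·,x) → {p6,p8} and {p2}.
Stable partition: {p1,p3} | {p6,p8} | {p4} | {p7} | {p5} | {p2} — 6 equivalence classes.

6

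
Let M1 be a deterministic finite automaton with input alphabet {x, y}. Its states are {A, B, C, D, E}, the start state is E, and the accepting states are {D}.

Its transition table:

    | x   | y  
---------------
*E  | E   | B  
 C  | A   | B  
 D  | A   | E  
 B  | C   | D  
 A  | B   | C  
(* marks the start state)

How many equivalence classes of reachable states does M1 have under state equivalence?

All states are reachable from the start state.
Initial partition by acceptance: {D} | {A,B,C,E}.
On input y, block {A,B,C,E} splits into {A,C,E} and {B}.
Refine {A,C,E} on symbol x: members go to different blocks, giving {C,E} and {A}.
Split {C,E} by δ(·,x) → {C} and {E}.
Stable partition: {D} | {C} | {B} | {A} | {E} — 5 equivalence classes.

5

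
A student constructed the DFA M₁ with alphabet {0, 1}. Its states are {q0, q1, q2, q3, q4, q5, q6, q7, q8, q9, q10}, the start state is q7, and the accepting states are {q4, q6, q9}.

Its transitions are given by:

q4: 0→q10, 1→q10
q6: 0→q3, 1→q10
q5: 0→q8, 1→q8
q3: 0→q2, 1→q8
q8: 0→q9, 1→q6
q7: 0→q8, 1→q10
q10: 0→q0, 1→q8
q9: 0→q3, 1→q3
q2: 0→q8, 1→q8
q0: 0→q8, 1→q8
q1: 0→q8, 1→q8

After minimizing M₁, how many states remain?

5

First remove the unreachable states {q1,q4,q5}; 8 states remain.
P0 = {q6,q9} | {q0,q2,q3,q7,q8,q10}.
Refine {q0,q2,q3,q7,q8,q10} on symbol 0: members go to different blocks, giving {q0,q2,q3,q7,q10} and {q8}.
On input 0, block {q0,q2,q3,q7,q10} splits into {q0,q2,q7} and {q3,q10}.
On input 1, block {q0,q2,q7} splits into {q0,q2} and {q7}.
Stable partition: {q6,q9} | {q0,q2} | {q8} | {q3,q10} | {q7} — 5 equivalence classes.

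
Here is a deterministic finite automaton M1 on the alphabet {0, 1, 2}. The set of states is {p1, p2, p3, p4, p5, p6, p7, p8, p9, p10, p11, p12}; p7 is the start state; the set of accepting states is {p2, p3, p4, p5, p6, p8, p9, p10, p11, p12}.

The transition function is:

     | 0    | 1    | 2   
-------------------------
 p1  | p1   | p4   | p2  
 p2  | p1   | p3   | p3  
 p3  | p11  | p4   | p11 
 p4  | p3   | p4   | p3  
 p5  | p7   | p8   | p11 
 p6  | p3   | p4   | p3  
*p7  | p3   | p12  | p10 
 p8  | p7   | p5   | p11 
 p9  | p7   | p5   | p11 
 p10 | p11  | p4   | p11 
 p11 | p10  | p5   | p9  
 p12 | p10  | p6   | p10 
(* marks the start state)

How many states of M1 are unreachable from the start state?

No path from p7 leads to p1, p2; the other 10 states are all reachable.

2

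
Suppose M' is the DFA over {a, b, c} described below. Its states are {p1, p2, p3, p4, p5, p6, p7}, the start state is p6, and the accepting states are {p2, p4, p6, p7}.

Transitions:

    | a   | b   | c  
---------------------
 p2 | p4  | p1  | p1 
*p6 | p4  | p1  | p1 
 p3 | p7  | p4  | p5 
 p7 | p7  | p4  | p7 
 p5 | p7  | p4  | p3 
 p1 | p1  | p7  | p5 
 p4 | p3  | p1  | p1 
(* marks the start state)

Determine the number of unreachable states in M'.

1

No path from p6 leads to p2; the other 6 states are all reachable.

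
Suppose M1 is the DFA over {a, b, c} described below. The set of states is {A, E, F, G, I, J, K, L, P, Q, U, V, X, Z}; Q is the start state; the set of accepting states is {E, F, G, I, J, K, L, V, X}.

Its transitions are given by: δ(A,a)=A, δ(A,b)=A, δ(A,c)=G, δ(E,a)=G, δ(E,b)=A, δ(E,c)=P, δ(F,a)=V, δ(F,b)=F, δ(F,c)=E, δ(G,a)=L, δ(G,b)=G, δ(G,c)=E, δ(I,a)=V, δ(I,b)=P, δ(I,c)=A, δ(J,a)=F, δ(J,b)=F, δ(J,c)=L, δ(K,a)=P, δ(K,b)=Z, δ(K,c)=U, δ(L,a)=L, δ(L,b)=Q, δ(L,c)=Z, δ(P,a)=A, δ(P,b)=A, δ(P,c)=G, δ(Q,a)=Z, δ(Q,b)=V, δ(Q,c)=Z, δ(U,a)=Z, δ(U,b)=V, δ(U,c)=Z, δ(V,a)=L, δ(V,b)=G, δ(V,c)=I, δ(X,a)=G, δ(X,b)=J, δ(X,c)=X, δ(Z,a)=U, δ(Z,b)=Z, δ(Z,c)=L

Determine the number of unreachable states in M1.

4

Starting at Q and following transitions, the reachable set is {A, E, G, I, L, P, Q, U, V, Z}. That leaves F, J, K, X unreachable — 4 in total.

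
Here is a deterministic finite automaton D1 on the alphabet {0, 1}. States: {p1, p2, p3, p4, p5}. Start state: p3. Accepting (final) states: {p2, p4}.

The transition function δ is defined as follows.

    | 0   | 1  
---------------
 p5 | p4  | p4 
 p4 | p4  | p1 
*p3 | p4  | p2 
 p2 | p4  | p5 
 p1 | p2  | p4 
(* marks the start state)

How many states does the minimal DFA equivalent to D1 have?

All states are reachable from the start state.
Initial partition by acceptance: {p2,p4} | {p1,p3,p5}.
Stable partition: {p2,p4} | {p1,p3,p5} — 2 equivalence classes.

2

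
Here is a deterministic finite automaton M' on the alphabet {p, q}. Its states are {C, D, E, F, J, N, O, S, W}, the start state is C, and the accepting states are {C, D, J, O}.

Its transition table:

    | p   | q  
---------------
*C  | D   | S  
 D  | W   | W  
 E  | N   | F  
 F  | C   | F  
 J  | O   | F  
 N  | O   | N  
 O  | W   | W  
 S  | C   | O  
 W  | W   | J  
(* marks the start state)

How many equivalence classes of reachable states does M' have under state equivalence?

6

States {E,N} cannot be reached from the start state, so discard them.
Initial partition by acceptance: {C,D,J,O} | {F,S,W}.
On input p, block {C,D,J,O} splits into {D,O} and {C,J}.
On input p, block {F,S,W} splits into {F,S} and {W}.
Split {F,S} by δ(·,q) → {S} and {F}.
On input q, block {C,J} splits into {C} and {J}.
No further refinement is possible. Final partition (6 blocks): {D,O} | {S} | {C} | {W} | {F} | {J}.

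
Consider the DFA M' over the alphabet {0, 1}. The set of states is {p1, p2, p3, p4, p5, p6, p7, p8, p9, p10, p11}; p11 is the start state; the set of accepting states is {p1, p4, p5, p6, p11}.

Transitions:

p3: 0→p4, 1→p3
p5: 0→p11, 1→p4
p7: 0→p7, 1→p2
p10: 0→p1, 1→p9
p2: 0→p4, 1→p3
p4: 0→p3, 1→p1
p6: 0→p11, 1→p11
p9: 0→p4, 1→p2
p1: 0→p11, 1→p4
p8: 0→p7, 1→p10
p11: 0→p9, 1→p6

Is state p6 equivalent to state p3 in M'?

No

States {p5,p7,p8,p10} cannot be reached from the start state, so discard them.
Initial partition by acceptance: {p1,p4,p6,p11} | {p2,p3,p9}.
On input 0, block {p1,p4,p6,p11} splits into {p1,p6} and {p4,p11}.
No further refinement is possible. Final partition (3 blocks): {p1,p6} | {p2,p3,p9} | {p4,p11}.
p6 and p3 end up in different blocks, so they are distinguishable. For instance, the string 'ε' is accepted from only p6.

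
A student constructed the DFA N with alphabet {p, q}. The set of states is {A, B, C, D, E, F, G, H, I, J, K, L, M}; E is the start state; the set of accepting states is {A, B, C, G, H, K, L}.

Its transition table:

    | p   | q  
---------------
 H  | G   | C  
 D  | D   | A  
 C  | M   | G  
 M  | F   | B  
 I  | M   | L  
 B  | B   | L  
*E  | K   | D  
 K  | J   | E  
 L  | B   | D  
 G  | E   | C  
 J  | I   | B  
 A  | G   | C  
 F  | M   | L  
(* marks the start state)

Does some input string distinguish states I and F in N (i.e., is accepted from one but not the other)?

States {H} cannot be reached from the start state, so discard them.
P0 = {A,B,C,G,K,L} | {D,E,F,I,J,M}.
Split {A,B,C,G,K,L} by δ(·,p) → {A,B,L} and {C,G,K}.
On input p, block {A,B,L} splits into {B,L} and {A}.
Refine {B,L} on symbol q: members go to different blocks, giving {B} and {L}.
Refine {D,E,F,I,J,M} on symbol p: members go to different blocks, giving {D,F,I,J,M} and {E}.
Refine {D,F,I,J,M} on symbol q: members go to different blocks, giving {F,I} and {J,M} and {D}.
Split {C,G,K} by δ(·,p) → {C,K} and {G}.
On input q, block {C,K} splits into {C} and {K}.
The partition is now stable with 10 blocks: {B} | {F,I} | {C} | {A} | {L} | {E} | {J,M} | {D} | {G} | {K}.
I and F lie in the same block of the stable partition, so they are equivalent — no string distinguishes them.

No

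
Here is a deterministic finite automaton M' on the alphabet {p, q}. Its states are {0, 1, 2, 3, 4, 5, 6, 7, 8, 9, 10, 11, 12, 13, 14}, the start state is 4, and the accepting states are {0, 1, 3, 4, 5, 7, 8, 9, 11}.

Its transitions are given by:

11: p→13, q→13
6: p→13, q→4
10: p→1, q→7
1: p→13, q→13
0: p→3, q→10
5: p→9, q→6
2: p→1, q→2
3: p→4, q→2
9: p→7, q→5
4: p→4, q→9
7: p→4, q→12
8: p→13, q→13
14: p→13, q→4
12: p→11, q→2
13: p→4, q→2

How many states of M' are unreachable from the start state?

5

BFS from 4 reaches {1, 2, 4, 5, 6, 7, 9, 11, 12, 13}; the 5 state(s) 0, 3, 8, 10, 14 are never visited.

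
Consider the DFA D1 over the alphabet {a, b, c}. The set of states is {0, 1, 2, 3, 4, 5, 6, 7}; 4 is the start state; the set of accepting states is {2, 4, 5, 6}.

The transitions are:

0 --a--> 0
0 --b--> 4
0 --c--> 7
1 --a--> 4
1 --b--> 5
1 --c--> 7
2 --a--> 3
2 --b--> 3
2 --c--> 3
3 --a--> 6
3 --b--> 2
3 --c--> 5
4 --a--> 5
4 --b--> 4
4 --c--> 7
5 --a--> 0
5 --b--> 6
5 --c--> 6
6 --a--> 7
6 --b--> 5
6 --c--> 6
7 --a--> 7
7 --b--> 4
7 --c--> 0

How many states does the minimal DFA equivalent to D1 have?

Reachable states from the start: {0,4,5,6,7}. Unreachable: {1,2,3} — drop them.
P0 = {4,5,6} | {0,7}.
Refine {4,5,6} on symbol a: members go to different blocks, giving {5,6} and {4}.
Stable partition: {5,6} | {0,7} | {4} — 3 equivalence classes.

3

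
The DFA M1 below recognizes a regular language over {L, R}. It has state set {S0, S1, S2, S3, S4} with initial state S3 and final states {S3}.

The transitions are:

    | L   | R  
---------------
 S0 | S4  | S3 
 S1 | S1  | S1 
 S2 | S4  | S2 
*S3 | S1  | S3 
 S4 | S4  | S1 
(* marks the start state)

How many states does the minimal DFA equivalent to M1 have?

2

Reachable states from the start: {S1,S3}. Unreachable: {S0,S2,S4} — drop them.
Start with accepting vs non-accepting: {S3} | {S1}.
The partition is now stable with 2 blocks: {S3} | {S1}.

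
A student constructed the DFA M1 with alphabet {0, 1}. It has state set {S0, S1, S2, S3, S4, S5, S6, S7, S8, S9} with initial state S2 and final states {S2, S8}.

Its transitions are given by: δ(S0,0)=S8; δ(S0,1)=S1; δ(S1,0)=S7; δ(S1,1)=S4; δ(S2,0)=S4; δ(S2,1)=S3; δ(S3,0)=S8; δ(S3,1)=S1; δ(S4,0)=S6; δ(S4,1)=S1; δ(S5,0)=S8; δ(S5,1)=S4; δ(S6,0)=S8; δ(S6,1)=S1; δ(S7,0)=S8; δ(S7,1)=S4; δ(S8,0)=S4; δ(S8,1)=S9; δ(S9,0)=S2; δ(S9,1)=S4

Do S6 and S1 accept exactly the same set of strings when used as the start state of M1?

States {S0,S5} cannot be reached from the start state, so discard them.
Start with accepting vs non-accepting: {S2,S8} | {S1,S3,S4,S6,S7,S9}.
On input 0, block {S1,S3,S4,S6,S7,S9} splits into {S3,S6,S7,S9} and {S1,S4}.
No further refinement is possible. Final partition (3 blocks): {S2,S8} | {S3,S6,S7,S9} | {S1,S4}.
S6 and S1 end up in different blocks, so they are distinguishable. For instance, the string '0' is accepted from only S6.

No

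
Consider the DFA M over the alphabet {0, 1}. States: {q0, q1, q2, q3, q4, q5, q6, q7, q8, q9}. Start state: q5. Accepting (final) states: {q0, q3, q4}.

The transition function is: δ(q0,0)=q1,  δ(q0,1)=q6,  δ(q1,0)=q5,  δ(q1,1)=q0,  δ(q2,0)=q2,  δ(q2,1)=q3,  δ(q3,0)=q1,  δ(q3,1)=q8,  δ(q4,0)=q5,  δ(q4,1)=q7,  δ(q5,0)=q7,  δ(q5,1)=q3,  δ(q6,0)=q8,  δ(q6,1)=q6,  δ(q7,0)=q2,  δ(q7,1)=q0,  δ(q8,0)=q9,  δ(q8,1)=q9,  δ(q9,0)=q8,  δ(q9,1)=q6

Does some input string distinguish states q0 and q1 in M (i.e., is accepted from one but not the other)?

States {q4} cannot be reached from the start state, so discard them.
P0 = {q0,q3} | {q1,q2,q5,q6,q7,q8,q9}.
On input 1, block {q1,q2,q5,q6,q7,q8,q9} splits into {q1,q2,q5,q7} and {q6,q8,q9}.
Stable partition: {q0,q3} | {q1,q2,q5,q7} | {q6,q8,q9} — 3 equivalence classes.
q0 and q1 end up in different blocks, so they are distinguishable. For instance, the string 'ε' is accepted from only q0.

Yes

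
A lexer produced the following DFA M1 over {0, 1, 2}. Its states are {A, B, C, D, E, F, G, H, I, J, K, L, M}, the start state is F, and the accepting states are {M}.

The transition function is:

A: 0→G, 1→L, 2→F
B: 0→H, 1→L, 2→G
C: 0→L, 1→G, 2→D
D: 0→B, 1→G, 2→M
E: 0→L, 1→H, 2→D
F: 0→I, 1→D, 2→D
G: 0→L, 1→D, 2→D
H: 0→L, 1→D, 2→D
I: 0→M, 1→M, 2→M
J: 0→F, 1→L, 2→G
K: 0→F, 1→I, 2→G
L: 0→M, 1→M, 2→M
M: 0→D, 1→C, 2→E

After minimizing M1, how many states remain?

First remove the unreachable states {A,J,K}; 10 states remain.
Initial partition by acceptance: {M} | {B,C,D,E,F,G,H,I,L}.
Split {B,C,D,E,F,G,H,I,L} by δ(·,0) → {B,C,D,E,F,G,H} and {I,L}.
Refine {B,C,D,E,F,G,H} on symbol 0: members go to different blocks, giving {C,E,F,G,H} and {B,D}.
Split {C,E,F,G,H} by δ(·,1) → {F,G,H} and {C,E}.
Refine {B,D} on symbol 0: members go to different blocks, giving {B} and {D}.
The partition is now stable with 6 blocks: {M} | {F,G,H} | {I,L} | {B} | {C,E} | {D}.

6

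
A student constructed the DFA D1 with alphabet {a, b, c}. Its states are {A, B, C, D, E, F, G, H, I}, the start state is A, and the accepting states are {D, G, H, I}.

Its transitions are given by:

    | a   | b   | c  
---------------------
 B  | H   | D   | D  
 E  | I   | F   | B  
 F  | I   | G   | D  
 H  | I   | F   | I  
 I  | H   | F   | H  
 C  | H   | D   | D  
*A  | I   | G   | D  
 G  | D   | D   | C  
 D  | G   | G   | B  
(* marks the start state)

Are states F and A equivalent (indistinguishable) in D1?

Yes

First remove the unreachable states {E}; 8 states remain.
Start with accepting vs non-accepting: {D,G,H,I} | {A,B,C,F}.
Split {D,G,H,I} by δ(·,b) → {D,G} and {H,I}.
Stable partition: {D,G} | {A,B,C,F} | {H,I} — 3 equivalence classes.
F and A lie in the same block of the stable partition, so they are equivalent — no string distinguishes them.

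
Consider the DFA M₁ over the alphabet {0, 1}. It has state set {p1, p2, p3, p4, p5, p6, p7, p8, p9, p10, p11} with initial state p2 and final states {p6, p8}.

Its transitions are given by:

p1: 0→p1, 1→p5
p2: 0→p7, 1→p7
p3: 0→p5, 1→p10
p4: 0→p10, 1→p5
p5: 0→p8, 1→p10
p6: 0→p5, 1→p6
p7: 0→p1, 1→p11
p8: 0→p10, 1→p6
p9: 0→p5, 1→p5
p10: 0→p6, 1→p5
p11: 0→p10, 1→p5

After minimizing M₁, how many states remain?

6

States {p3,p4,p9} cannot be reached from the start state, so discard them.
P0 = {p6,p8} | {p1,p2,p5,p7,p10,p11}.
Split {p1,p2,p5,p7,p10,p11} by δ(·,0) → {p1,p2,p7,p11} and {p5,p10}.
Split {p1,p2,p7,p11} by δ(·,0) → {p1,p2,p7} and {p11}.
Split {p1,p2,p7} by δ(·,1) → {p1} and {p2} and {p7}.
The partition is now stable with 6 blocks: {p6,p8} | {p1} | {p5,p10} | {p11} | {p2} | {p7}.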